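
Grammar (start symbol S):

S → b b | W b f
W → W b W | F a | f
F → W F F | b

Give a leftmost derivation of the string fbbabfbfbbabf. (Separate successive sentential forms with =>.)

S => Wbf => Fabf => WFFabf => WbWFFabf => WbWbWFFabf => FabWbWFFabf => WFFabWbWFFabf => fFFabWbWFFabf => fbFabWbWFFabf => fbbabWbWFFabf => fbbabfbWFFabf => fbbabfbfFFabf => fbbabfbfbFabf => fbbabfbfbbabf

S => Wbf   [S → W b f]
Wbf => Fabf   [W → F a]
Fabf => WFFabf   [F → W F F]
WFFabf => WbWFFabf   [W → W b W]
WbWFFabf => WbWbWFFabf   [W → W b W]
WbWbWFFabf => FabWbWFFabf   [W → F a]
FabWbWFFabf => WFFabWbWFFabf   [F → W F F]
WFFabWbWFFabf => fFFabWbWFFabf   [W → f]
fFFabWbWFFabf => fbFabWbWFFabf   [F → b]
fbFabWbWFFabf => fbbabWbWFFabf   [F → b]
fbbabWbWFFabf => fbbabfbWFFabf   [W → f]
fbbabfbWFFabf => fbbabfbfFFabf   [W → f]
fbbabfbfFFabf => fbbabfbfbFabf   [F → b]
fbbabfbfbFabf => fbbabfbfbbabf   [F → b]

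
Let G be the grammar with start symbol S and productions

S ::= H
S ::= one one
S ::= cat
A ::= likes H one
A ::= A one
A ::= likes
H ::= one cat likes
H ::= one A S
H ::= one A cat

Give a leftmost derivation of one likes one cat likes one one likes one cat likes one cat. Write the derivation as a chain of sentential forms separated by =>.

S => H   [S ::= H]
H => one A S   [H ::= one A S]
one A S => one likes H one S   [A ::= likes H one]
one likes H one S => one likes one cat likes one S   [H ::= one cat likes]
one likes one cat likes one S => one likes one cat likes one H   [S ::= H]
one likes one cat likes one H => one likes one cat likes one one A cat   [H ::= one A cat]
one likes one cat likes one one A cat => one likes one cat likes one one likes H one cat   [A ::= likes H one]
one likes one cat likes one one likes H one cat => one likes one cat likes one one likes one cat likes one cat   [H ::= one cat likes]

S => H => one A S => one likes H one S => one likes one cat likes one S => one likes one cat likes one H => one likes one cat likes one one A cat => one likes one cat likes one one likes H one cat => one likes one cat likes one one likes one cat likes one cat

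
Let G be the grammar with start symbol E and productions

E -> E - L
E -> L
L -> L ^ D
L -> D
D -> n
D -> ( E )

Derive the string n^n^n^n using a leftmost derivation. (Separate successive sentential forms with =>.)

E => L   [E -> L]
L => L^D   [L -> L ^ D]
L^D => L^D^D   [L -> L ^ D]
L^D^D => L^D^D^D   [L -> L ^ D]
L^D^D^D => D^D^D^D   [L -> D]
D^D^D^D => n^D^D^D   [D -> n]
n^D^D^D => n^n^D^D   [D -> n]
n^n^D^D => n^n^n^D   [D -> n]
n^n^n^D => n^n^n^n   [D -> n]

E => L => L^D => L^D^D => L^D^D^D => D^D^D^D => n^D^D^D => n^n^D^D => n^n^n^D => n^n^n^n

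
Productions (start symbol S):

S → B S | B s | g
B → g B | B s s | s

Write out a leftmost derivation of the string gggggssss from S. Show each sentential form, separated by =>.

S => Bs => Bsss => gBsss => ggBsss => gggBsss => ggggBsss => gggggBsss => gggggssss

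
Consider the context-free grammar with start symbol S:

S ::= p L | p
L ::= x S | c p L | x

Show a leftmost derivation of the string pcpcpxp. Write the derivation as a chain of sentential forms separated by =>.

S => pL   [S ::= p L]
pL => pcpL   [L ::= c p L]
pcpL => pcpcpL   [L ::= c p L]
pcpcpL => pcpcpxS   [L ::= x S]
pcpcpxS => pcpcpxp   [S ::= p]

S => pL => pcpL => pcpcpL => pcpcpxS => pcpcpxp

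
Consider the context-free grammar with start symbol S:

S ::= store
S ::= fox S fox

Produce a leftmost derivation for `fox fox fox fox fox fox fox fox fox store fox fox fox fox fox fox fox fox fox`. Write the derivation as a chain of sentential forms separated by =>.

S => fox S fox => fox fox S fox fox => fox fox fox S fox fox fox => fox fox fox fox S fox fox fox fox => fox fox fox fox fox S fox fox fox fox fox => fox fox fox fox fox fox S fox fox fox fox fox fox => fox fox fox fox fox fox fox S fox fox fox fox fox fox fox => fox fox fox fox fox fox fox fox S fox fox fox fox fox fox fox fox => fox fox fox fox fox fox fox fox fox S fox fox fox fox fox fox fox fox fox => fox fox fox fox fox fox fox fox fox store fox fox fox fox fox fox fox fox fox

S => fox S fox   [S ::= fox S fox]
fox S fox => fox fox S fox fox   [S ::= fox S fox]
fox fox S fox fox => fox fox fox S fox fox fox   [S ::= fox S fox]
fox fox fox S fox fox fox => fox fox fox fox S fox fox fox fox   [S ::= fox S fox]
fox fox fox fox S fox fox fox fox => fox fox fox fox fox S fox fox fox fox fox   [S ::= fox S fox]
fox fox fox fox fox S fox fox fox fox fox => fox fox fox fox fox fox S fox fox fox fox fox fox   [S ::= fox S fox]
fox fox fox fox fox fox S fox fox fox fox fox fox => fox fox fox fox fox fox fox S fox fox fox fox fox fox fox   [S ::= fox S fox]
fox fox fox fox fox fox fox S fox fox fox fox fox fox fox => fox fox fox fox fox fox fox fox S fox fox fox fox fox fox fox fox   [S ::= fox S fox]
fox fox fox fox fox fox fox fox S fox fox fox fox fox fox fox fox => fox fox fox fox fox fox fox fox fox S fox fox fox fox fox fox fox fox fox   [S ::= fox S fox]
fox fox fox fox fox fox fox fox fox S fox fox fox fox fox fox fox fox fox => fox fox fox fox fox fox fox fox fox store fox fox fox fox fox fox fox fox fox   [S ::= store]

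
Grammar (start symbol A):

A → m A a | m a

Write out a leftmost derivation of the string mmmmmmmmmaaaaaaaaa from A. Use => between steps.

A => mAa   [A → m A a]
mAa => mmAaa   [A → m A a]
mmAaa => mmmAaaa   [A → m A a]
mmmAaaa => mmmmAaaaa   [A → m A a]
mmmmAaaaa => mmmmmAaaaaa   [A → m A a]
mmmmmAaaaaa => mmmmmmAaaaaaa   [A → m A a]
mmmmmmAaaaaaa => mmmmmmmAaaaaaaa   [A → m A a]
mmmmmmmAaaaaaaa => mmmmmmmmAaaaaaaaa   [A → m A a]
mmmmmmmmAaaaaaaaa => mmmmmmmmmaaaaaaaaa   [A → m a]

A=>mAa=>mmAaa=>mmmAaaa=>mmmmAaaaa=>mmmmmAaaaaa=>mmmmmmAaaaaaa=>mmmmmmmAaaaaaaa=>mmmmmmmmAaaaaaaaa=>mmmmmmmmmaaaaaaaaa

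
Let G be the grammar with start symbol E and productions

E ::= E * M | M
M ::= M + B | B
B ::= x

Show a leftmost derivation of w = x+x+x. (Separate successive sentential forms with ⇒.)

E ⇒ M   [E ::= M]
M ⇒ M+B   [M ::= M + B]
M+B ⇒ M+B+B   [M ::= M + B]
M+B+B ⇒ B+B+B   [M ::= B]
B+B+B ⇒ x+B+B   [B ::= x]
x+B+B ⇒ x+x+B   [B ::= x]
x+x+B ⇒ x+x+x   [B ::= x]

E ⇒ M ⇒ M+B ⇒ M+B+B ⇒ B+B+B ⇒ x+B+B ⇒ x+x+B ⇒ x+x+x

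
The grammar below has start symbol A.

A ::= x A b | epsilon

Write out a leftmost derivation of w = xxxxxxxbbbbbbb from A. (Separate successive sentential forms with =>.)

A => xAb   [A ::= x A b]
xAb => xxAbb   [A ::= x A b]
xxAbb => xxxAbbb   [A ::= x A b]
xxxAbbb => xxxxAbbbb   [A ::= x A b]
xxxxAbbbb => xxxxxAbbbbb   [A ::= x A b]
xxxxxAbbbbb => xxxxxxAbbbbbb   [A ::= x A b]
xxxxxxAbbbbbb => xxxxxxxAbbbbbbb   [A ::= x A b]
xxxxxxxAbbbbbbb => xxxxxxxbbbbbbb   [A ::= epsilon]

A => xAb => xxAbb => xxxAbbb => xxxxAbbbb => xxxxxAbbbbb => xxxxxxAbbbbbb => xxxxxxxAbbbbbbb => xxxxxxxbbbbbbb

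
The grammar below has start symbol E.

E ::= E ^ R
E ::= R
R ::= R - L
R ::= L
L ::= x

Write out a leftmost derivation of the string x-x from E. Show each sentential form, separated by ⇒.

E ⇒ R ⇒ R-L ⇒ L-L ⇒ x-L ⇒ x-x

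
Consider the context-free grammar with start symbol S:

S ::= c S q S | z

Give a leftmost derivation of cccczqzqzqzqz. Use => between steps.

S => cSqS => ccSqSqS => cccSqSqSqS => ccccSqSqSqSqS => cccczqSqSqSqS => cccczqzqSqSqS => cccczqzqzqSqS => cccczqzqzqzqS => cccczqzqzqzqz

S => cSqS   [S ::= c S q S]
cSqS => ccSqSqS   [S ::= c S q S]
ccSqSqS => cccSqSqSqS   [S ::= c S q S]
cccSqSqSqS => ccccSqSqSqSqS   [S ::= c S q S]
ccccSqSqSqSqS => cccczqSqSqSqS   [S ::= z]
cccczqSqSqSqS => cccczqzqSqSqS   [S ::= z]
cccczqzqSqSqS => cccczqzqzqSqS   [S ::= z]
cccczqzqzqSqS => cccczqzqzqzqS   [S ::= z]
cccczqzqzqzqS => cccczqzqzqzqz   [S ::= z]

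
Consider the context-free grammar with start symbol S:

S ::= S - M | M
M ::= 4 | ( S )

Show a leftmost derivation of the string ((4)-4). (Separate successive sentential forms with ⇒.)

S⇒M⇒(S)⇒(S-M)⇒(M-M)⇒((S)-M)⇒((M)-M)⇒((4)-M)⇒((4)-4)

S ⇒ M   [S ::= M]
M ⇒ (S)   [M ::= ( S )]
(S) ⇒ (S-M)   [S ::= S - M]
(S-M) ⇒ (M-M)   [S ::= M]
(M-M) ⇒ ((S)-M)   [M ::= ( S )]
((S)-M) ⇒ ((M)-M)   [S ::= M]
((M)-M) ⇒ ((4)-M)   [M ::= 4]
((4)-M) ⇒ ((4)-4)   [M ::= 4]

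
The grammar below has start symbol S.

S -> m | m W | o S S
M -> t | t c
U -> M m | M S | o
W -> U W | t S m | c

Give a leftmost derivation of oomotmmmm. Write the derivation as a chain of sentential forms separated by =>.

S => oSS => ooSSS => oomWSS => oomUWSS => oomoWSS => oomotSmSS => oomotmmSS => oomotmmmS => oomotmmmm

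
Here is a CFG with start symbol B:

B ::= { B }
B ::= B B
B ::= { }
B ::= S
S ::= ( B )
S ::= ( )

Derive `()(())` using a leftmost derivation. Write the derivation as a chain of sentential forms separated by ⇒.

B ⇒ BB ⇒ SB ⇒ ()B ⇒ ()S ⇒ ()(B) ⇒ ()(S) ⇒ ()(())

B ⇒ BB   [B ::= B B]
BB ⇒ SB   [B ::= S]
SB ⇒ ()B   [S ::= ( )]
()B ⇒ ()S   [B ::= S]
()S ⇒ ()(B)   [S ::= ( B )]
()(B) ⇒ ()(S)   [B ::= S]
()(S) ⇒ ()(())   [S ::= ( )]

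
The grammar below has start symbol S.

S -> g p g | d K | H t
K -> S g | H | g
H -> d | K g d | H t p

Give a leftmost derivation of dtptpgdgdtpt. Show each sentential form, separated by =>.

S => Ht => Htpt => Kgdtpt => Hgdtpt => Kgdgdtpt => Hgdgdtpt => Htpgdgdtpt => Htptpgdgdtpt => dtptpgdgdtpt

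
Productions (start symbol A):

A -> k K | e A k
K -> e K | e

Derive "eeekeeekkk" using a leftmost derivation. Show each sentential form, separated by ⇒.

A ⇒ eAk ⇒ eeAkk ⇒ eeeAkkk ⇒ eeekKkkk ⇒ eeekeKkkk ⇒ eeekeeKkkk ⇒ eeekeeekkk

A ⇒ eAk   [A -> e A k]
eAk ⇒ eeAkk   [A -> e A k]
eeAkk ⇒ eeeAkkk   [A -> e A k]
eeeAkkk ⇒ eeekKkkk   [A -> k K]
eeekKkkk ⇒ eeekeKkkk   [K -> e K]
eeekeKkkk ⇒ eeekeeKkkk   [K -> e K]
eeekeeKkkk ⇒ eeekeeekkk   [K -> e]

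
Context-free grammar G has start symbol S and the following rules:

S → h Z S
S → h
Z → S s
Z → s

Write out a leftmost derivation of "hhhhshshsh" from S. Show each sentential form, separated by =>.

S => hZS   [S → h Z S]
hZS => hSsS   [Z → S s]
hSsS => hhZSsS   [S → h Z S]
hhZSsS => hhSsSsS   [Z → S s]
hhSsSsS => hhhZSsSsS   [S → h Z S]
hhhZSsSsS => hhhSsSsSsS   [Z → S s]
hhhSsSsSsS => hhhhsSsSsS   [S → h]
hhhhsSsSsS => hhhhshsSsS   [S → h]
hhhhshsSsS => hhhhshshsS   [S → h]
hhhhshshsS => hhhhshshsh   [S → h]

S => hZS => hSsS => hhZSsS => hhSsSsS => hhhZSsSsS => hhhSsSsSsS => hhhhsSsSsS => hhhhshsSsS => hhhhshshsS => hhhhshshsh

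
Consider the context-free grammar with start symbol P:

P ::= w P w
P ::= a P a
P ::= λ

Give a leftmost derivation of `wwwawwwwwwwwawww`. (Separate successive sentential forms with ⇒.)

P ⇒ wPw   [P ::= w P w]
wPw ⇒ wwPww   [P ::= w P w]
wwPww ⇒ wwwPwww   [P ::= w P w]
wwwPwww ⇒ wwwaPawww   [P ::= a P a]
wwwaPawww ⇒ wwwawPwawww   [P ::= w P w]
wwwawPwawww ⇒ wwwawwPwwawww   [P ::= w P w]
wwwawwPwwawww ⇒ wwwawwwPwwwawww   [P ::= w P w]
wwwawwwPwwwawww ⇒ wwwawwwwPwwwwawww   [P ::= w P w]
wwwawwwwPwwwwawww ⇒ wwwawwwwwwwwawww   [P ::= λ]

P ⇒ wPw ⇒ wwPww ⇒ wwwPwww ⇒ wwwaPawww ⇒ wwwawPwawww ⇒ wwwawwPwwawww ⇒ wwwawwwPwwwawww ⇒ wwwawwwwPwwwwawww ⇒ wwwawwwwwwwwawww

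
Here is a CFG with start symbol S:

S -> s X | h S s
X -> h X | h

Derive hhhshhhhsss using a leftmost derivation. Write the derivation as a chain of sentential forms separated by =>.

S => hSs => hhSss => hhhSsss => hhhsXsss => hhhshXsss => hhhshhXsss => hhhshhhXsss => hhhshhhhsss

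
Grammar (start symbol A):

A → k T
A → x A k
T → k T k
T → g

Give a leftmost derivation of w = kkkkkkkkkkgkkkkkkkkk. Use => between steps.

A=>kT=>kkTk=>kkkTkk=>kkkkTkkk=>kkkkkTkkkk=>kkkkkkTkkkkk=>kkkkkkkTkkkkkk=>kkkkkkkkTkkkkkkk=>kkkkkkkkkTkkkkkkkk=>kkkkkkkkkkTkkkkkkkkk=>kkkkkkkkkkgkkkkkkkkk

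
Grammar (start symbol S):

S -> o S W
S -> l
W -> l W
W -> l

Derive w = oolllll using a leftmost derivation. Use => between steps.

S=>oSW=>ooSWW=>oolWW=>oollW=>oolllW=>oollllW=>oolllll

S => oSW   [S -> o S W]
oSW => ooSWW   [S -> o S W]
ooSWW => oolWW   [S -> l]
oolWW => oollW   [W -> l]
oollW => oolllW   [W -> l W]
oolllW => oollllW   [W -> l W]
oollllW => oolllll   [W -> l]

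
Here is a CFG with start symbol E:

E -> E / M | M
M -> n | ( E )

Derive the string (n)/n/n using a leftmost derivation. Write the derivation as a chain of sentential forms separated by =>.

E => E/M   [E -> E / M]
E/M => E/M/M   [E -> E / M]
E/M/M => M/M/M   [E -> M]
M/M/M => (E)/M/M   [M -> ( E )]
(E)/M/M => (M)/M/M   [E -> M]
(M)/M/M => (n)/M/M   [M -> n]
(n)/M/M => (n)/n/M   [M -> n]
(n)/n/M => (n)/n/n   [M -> n]

E => E/M => E/M/M => M/M/M => (E)/M/M => (M)/M/M => (n)/M/M => (n)/n/M => (n)/n/n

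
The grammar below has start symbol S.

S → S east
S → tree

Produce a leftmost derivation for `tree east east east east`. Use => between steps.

S => S east => S east east => S east east east => S east east east east => tree east east east east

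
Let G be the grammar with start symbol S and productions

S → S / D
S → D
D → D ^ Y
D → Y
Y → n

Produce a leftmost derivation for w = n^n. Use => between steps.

S => D   [S → D]
D => D^Y   [D → D ^ Y]
D^Y => Y^Y   [D → Y]
Y^Y => n^Y   [Y → n]
n^Y => n^n   [Y → n]

S=>D=>D^Y=>Y^Y=>n^Y=>n^n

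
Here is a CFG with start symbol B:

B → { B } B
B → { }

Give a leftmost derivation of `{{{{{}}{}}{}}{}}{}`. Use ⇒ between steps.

B ⇒ {B}B ⇒ {{B}B}B ⇒ {{{B}B}B}B ⇒ {{{{B}B}B}B}B ⇒ {{{{{}}B}B}B}B ⇒ {{{{{}}{}}B}B}B ⇒ {{{{{}}{}}{}}B}B ⇒ {{{{{}}{}}{}}{}}B ⇒ {{{{{}}{}}{}}{}}{}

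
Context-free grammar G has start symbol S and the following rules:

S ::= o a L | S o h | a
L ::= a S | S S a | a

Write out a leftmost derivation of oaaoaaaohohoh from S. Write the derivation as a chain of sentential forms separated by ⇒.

S ⇒ oaL ⇒ oaaS ⇒ oaaSoh ⇒ oaaSohoh ⇒ oaaoaLohoh ⇒ oaaoaaSohoh ⇒ oaaoaaSohohoh ⇒ oaaoaaaohohoh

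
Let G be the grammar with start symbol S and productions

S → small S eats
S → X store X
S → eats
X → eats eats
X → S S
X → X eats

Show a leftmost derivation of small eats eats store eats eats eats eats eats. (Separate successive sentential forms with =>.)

S => small S eats   [S → small S eats]
small S eats => small X store X eats   [S → X store X]
small X store X eats => small eats eats store X eats   [X → eats eats]
small eats eats store X eats => small eats eats store X eats eats   [X → X eats]
small eats eats store X eats eats => small eats eats store X eats eats eats   [X → X eats]
small eats eats store X eats eats eats => small eats eats store eats eats eats eats eats   [X → eats eats]

S => small S eats => small X store X eats => small eats eats store X eats => small eats eats store X eats eats => small eats eats store X eats eats eats => small eats eats store eats eats eats eats eats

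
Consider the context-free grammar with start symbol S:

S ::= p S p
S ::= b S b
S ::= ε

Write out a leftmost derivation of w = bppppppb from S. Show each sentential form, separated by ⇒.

S ⇒ bSb   [S ::= b S b]
bSb ⇒ bpSpb   [S ::= p S p]
bpSpb ⇒ bppSppb   [S ::= p S p]
bppSppb ⇒ bpppSpppb   [S ::= p S p]
bpppSpppb ⇒ bppppppb   [S ::= ε]

S ⇒ bSb ⇒ bpSpb ⇒ bppSppb ⇒ bpppSpppb ⇒ bppppppb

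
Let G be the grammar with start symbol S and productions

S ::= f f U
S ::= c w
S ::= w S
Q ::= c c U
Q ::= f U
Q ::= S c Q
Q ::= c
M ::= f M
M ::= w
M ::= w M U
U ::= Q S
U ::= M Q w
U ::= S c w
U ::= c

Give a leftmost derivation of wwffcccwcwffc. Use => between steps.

S => wS => wwS => wwffU => wwffQS => wwffccUS => wwffccScwS => wwffcccwcwS => wwffcccwcwffU => wwffcccwcwffc

S => wS   [S ::= w S]
wS => wwS   [S ::= w S]
wwS => wwffU   [S ::= f f U]
wwffU => wwffQS   [U ::= Q S]
wwffQS => wwffccUS   [Q ::= c c U]
wwffccUS => wwffccScwS   [U ::= S c w]
wwffccScwS => wwffcccwcwS   [S ::= c w]
wwffcccwcwS => wwffcccwcwffU   [S ::= f f U]
wwffcccwcwffU => wwffcccwcwffc   [U ::= c]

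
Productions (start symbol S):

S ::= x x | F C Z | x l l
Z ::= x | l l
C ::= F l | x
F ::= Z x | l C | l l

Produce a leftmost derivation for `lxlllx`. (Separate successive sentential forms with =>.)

S => FCZ   [S ::= F C Z]
FCZ => lCCZ   [F ::= l C]
lCCZ => lxCZ   [C ::= x]
lxCZ => lxFlZ   [C ::= F l]
lxFlZ => lxlllZ   [F ::= l l]
lxlllZ => lxlllx   [Z ::= x]

S=>FCZ=>lCCZ=>lxCZ=>lxFlZ=>lxlllZ=>lxlllx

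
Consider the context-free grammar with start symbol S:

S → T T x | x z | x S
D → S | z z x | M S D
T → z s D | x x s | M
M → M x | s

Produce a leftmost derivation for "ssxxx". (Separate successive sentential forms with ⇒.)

S ⇒ TTx   [S → T T x]
TTx ⇒ MTx   [T → M]
MTx ⇒ sTx   [M → s]
sTx ⇒ sMx   [T → M]
sMx ⇒ sMxx   [M → M x]
sMxx ⇒ sMxxx   [M → M x]
sMxxx ⇒ ssxxx   [M → s]

S⇒TTx⇒MTx⇒sTx⇒sMx⇒sMxx⇒sMxxx⇒ssxxx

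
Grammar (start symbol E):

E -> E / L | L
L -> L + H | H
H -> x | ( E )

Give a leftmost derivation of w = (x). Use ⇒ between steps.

E ⇒ L ⇒ H ⇒ (E) ⇒ (L) ⇒ (H) ⇒ (x)

E ⇒ L   [E -> L]
L ⇒ H   [L -> H]
H ⇒ (E)   [H -> ( E )]
(E) ⇒ (L)   [E -> L]
(L) ⇒ (H)   [L -> H]
(H) ⇒ (x)   [H -> x]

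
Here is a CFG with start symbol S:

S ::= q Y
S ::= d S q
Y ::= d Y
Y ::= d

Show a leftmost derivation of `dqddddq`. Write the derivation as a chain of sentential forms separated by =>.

S => dSq => dqYq => dqdYq => dqddYq => dqdddYq => dqddddq

S => dSq   [S ::= d S q]
dSq => dqYq   [S ::= q Y]
dqYq => dqdYq   [Y ::= d Y]
dqdYq => dqddYq   [Y ::= d Y]
dqddYq => dqdddYq   [Y ::= d Y]
dqdddYq => dqddddq   [Y ::= d]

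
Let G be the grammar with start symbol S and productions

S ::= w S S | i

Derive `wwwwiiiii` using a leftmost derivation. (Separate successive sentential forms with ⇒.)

S ⇒ wSS ⇒ wwSSS ⇒ wwwSSSS ⇒ wwwwSSSSS ⇒ wwwwiSSSS ⇒ wwwwiiSSS ⇒ wwwwiiiSS ⇒ wwwwiiiiS ⇒ wwwwiiiii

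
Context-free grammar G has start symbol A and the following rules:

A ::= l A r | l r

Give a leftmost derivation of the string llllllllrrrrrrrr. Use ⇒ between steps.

A ⇒ lAr ⇒ llArr ⇒ lllArrr ⇒ llllArrrr ⇒ lllllArrrrr ⇒ llllllArrrrrr ⇒ lllllllArrrrrrr ⇒ llllllllrrrrrrrr

A ⇒ lAr   [A ::= l A r]
lAr ⇒ llArr   [A ::= l A r]
llArr ⇒ lllArrr   [A ::= l A r]
lllArrr ⇒ llllArrrr   [A ::= l A r]
llllArrrr ⇒ lllllArrrrr   [A ::= l A r]
lllllArrrrr ⇒ llllllArrrrrr   [A ::= l A r]
llllllArrrrrr ⇒ lllllllArrrrrrr   [A ::= l A r]
lllllllArrrrrrr ⇒ llllllllrrrrrrrr   [A ::= l r]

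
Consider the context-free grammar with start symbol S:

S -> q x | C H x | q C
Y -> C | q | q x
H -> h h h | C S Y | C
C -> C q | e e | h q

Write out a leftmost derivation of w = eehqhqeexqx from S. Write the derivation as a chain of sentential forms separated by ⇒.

S⇒CHx⇒eeHx⇒eeCSYx⇒eehqSYx⇒eehqCHxYx⇒eehqhqHxYx⇒eehqhqCxYx⇒eehqhqeexYx⇒eehqhqeexqx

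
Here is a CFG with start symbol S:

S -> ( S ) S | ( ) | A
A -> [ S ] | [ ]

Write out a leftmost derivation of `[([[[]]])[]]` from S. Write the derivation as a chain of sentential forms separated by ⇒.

S ⇒ A ⇒ [S] ⇒ [(S)S] ⇒ [(A)S] ⇒ [([S])S] ⇒ [([A])S] ⇒ [([[S]])S] ⇒ [([[A]])S] ⇒ [([[[]]])S] ⇒ [([[[]]])A] ⇒ [([[[]]])[]]

S ⇒ A   [S -> A]
A ⇒ [S]   [A -> [ S ]]
[S] ⇒ [(S)S]   [S -> ( S ) S]
[(S)S] ⇒ [(A)S]   [S -> A]
[(A)S] ⇒ [([S])S]   [A -> [ S ]]
[([S])S] ⇒ [([A])S]   [S -> A]
[([A])S] ⇒ [([[S]])S]   [A -> [ S ]]
[([[S]])S] ⇒ [([[A]])S]   [S -> A]
[([[A]])S] ⇒ [([[[]]])S]   [A -> [ ]]
[([[[]]])S] ⇒ [([[[]]])A]   [S -> A]
[([[[]]])A] ⇒ [([[[]]])[]]   [A -> [ ]]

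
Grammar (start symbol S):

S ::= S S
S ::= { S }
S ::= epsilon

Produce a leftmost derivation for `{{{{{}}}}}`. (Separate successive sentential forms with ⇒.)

S ⇒ SS   [S ::= S S]
SS ⇒ SSS   [S ::= S S]
SSS ⇒ {S}SS   [S ::= { S }]
{S}SS ⇒ {SS}SS   [S ::= S S]
{SS}SS ⇒ {{S}S}SS   [S ::= { S }]
{{S}S}SS ⇒ {{{S}}S}SS   [S ::= { S }]
{{{S}}S}SS ⇒ {{{{S}}}S}SS   [S ::= { S }]
{{{{S}}}S}SS ⇒ {{{{{S}}}}S}SS   [S ::= { S }]
{{{{{S}}}}S}SS ⇒ {{{{{}}}}S}SS   [S ::= epsilon]
{{{{{}}}}S}SS ⇒ {{{{{}}}}}SS   [S ::= epsilon]
{{{{{}}}}}SS ⇒ {{{{{}}}}}S   [S ::= epsilon]
{{{{{}}}}}S ⇒ {{{{{}}}}}   [S ::= epsilon]

S ⇒ SS ⇒ SSS ⇒ {S}SS ⇒ {SS}SS ⇒ {{S}S}SS ⇒ {{{S}}S}SS ⇒ {{{{S}}}S}SS ⇒ {{{{{S}}}}S}SS ⇒ {{{{{}}}}S}SS ⇒ {{{{{}}}}}SS ⇒ {{{{{}}}}}S ⇒ {{{{{}}}}}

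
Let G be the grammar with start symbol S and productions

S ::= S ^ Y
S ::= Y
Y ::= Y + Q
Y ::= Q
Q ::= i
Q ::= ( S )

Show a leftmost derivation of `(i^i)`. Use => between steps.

S => Y => Q => (S) => (S^Y) => (Y^Y) => (Q^Y) => (i^Y) => (i^Q) => (i^i)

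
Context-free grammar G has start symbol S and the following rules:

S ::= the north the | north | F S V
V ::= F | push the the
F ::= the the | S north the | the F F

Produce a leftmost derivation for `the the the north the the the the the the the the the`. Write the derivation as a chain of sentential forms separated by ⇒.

S ⇒ F S V ⇒ the the S V ⇒ the the the north the V ⇒ the the the north the F ⇒ the the the north the the F F ⇒ the the the north the the the the F ⇒ the the the north the the the the the F F ⇒ the the the north the the the the the the the F ⇒ the the the north the the the the the the the the the

S ⇒ F S V   [S ::= F S V]
F S V ⇒ the the S V   [F ::= the the]
the the S V ⇒ the the the north the V   [S ::= the north the]
the the the north the V ⇒ the the the north the F   [V ::= F]
the the the north the F ⇒ the the the north the the F F   [F ::= the F F]
the the the north the the F F ⇒ the the the north the the the the F   [F ::= the the]
the the the north the the the the F ⇒ the the the north the the the the the F F   [F ::= the F F]
the the the north the the the the the F F ⇒ the the the north the the the the the the the F   [F ::= the the]
the the the north the the the the the the the F ⇒ the the the north the the the the the the the the the   [F ::= the the]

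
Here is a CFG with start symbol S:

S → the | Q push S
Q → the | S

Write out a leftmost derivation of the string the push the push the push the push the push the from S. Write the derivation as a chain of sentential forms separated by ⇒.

S ⇒ Q push S ⇒ S push S ⇒ Q push S push S ⇒ S push S push S ⇒ the push S push S ⇒ the push Q push S push S ⇒ the push S push S push S ⇒ the push Q push S push S push S ⇒ the push the push S push S push S ⇒ the push the push Q push S push S push S ⇒ the push the push the push S push S push S ⇒ the push the push the push the push S push S ⇒ the push the push the push the push the push S ⇒ the push the push the push the push the push the

S ⇒ Q push S   [S → Q push S]
Q push S ⇒ S push S   [Q → S]
S push S ⇒ Q push S push S   [S → Q push S]
Q push S push S ⇒ S push S push S   [Q → S]
S push S push S ⇒ the push S push S   [S → the]
the push S push S ⇒ the push Q push S push S   [S → Q push S]
the push Q push S push S ⇒ the push S push S push S   [Q → S]
the push S push S push S ⇒ the push Q push S push S push S   [S → Q push S]
the push Q push S push S push S ⇒ the push the push S push S push S   [Q → the]
the push the push S push S push S ⇒ the push the push Q push S push S push S   [S → Q push S]
the push the push Q push S push S push S ⇒ the push the push the push S push S push S   [Q → the]
the push the push the push S push S push S ⇒ the push the push the push the push S push S   [S → the]
the push the push the push the push S push S ⇒ the push the push the push the push the push S   [S → the]
the push the push the push the push the push S ⇒ the push the push the push the push the push the   [S → the]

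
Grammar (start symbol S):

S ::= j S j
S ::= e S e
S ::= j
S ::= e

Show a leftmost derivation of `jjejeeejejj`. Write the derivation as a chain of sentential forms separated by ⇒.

S ⇒ jSj   [S ::= j S j]
jSj ⇒ jjSjj   [S ::= j S j]
jjSjj ⇒ jjeSejj   [S ::= e S e]
jjeSejj ⇒ jjejSjejj   [S ::= j S j]
jjejSjejj ⇒ jjejeSejejj   [S ::= e S e]
jjejeSejejj ⇒ jjejeeejejj   [S ::= e]

S ⇒ jSj ⇒ jjSjj ⇒ jjeSejj ⇒ jjejSjejj ⇒ jjejeSejejj ⇒ jjejeeejejj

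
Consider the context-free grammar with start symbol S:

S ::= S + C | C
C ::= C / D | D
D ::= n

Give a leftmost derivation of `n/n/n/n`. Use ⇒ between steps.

S ⇒ C   [S ::= C]
C ⇒ C/D   [C ::= C / D]
C/D ⇒ C/D/D   [C ::= C / D]
C/D/D ⇒ C/D/D/D   [C ::= C / D]
C/D/D/D ⇒ D/D/D/D   [C ::= D]
D/D/D/D ⇒ n/D/D/D   [D ::= n]
n/D/D/D ⇒ n/n/D/D   [D ::= n]
n/n/D/D ⇒ n/n/n/D   [D ::= n]
n/n/n/D ⇒ n/n/n/n   [D ::= n]

S ⇒ C ⇒ C/D ⇒ C/D/D ⇒ C/D/D/D ⇒ D/D/D/D ⇒ n/D/D/D ⇒ n/n/D/D ⇒ n/n/n/D ⇒ n/n/n/n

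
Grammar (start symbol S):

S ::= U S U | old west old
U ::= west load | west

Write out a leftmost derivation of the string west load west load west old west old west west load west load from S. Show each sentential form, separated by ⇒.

S ⇒ U S U ⇒ west load S U ⇒ west load U S U U ⇒ west load west load S U U ⇒ west load west load U S U U U ⇒ west load west load west S U U U ⇒ west load west load west old west old U U U ⇒ west load west load west old west old west U U ⇒ west load west load west old west old west west load U ⇒ west load west load west old west old west west load west load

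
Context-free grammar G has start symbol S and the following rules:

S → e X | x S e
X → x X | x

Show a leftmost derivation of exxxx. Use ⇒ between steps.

S ⇒ eX   [S → e X]
eX ⇒ exX   [X → x X]
exX ⇒ exxX   [X → x X]
exxX ⇒ exxxX   [X → x X]
exxxX ⇒ exxxx   [X → x]

S⇒eX⇒exX⇒exxX⇒exxxX⇒exxxx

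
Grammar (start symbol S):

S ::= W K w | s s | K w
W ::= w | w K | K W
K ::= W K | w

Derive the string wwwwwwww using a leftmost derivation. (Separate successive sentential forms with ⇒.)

S ⇒ WKw   [S ::= W K w]
WKw ⇒ KWKw   [W ::= K W]
KWKw ⇒ WKWKw   [K ::= W K]
WKWKw ⇒ wKKWKw   [W ::= w K]
wKKWKw ⇒ wWKKWKw   [K ::= W K]
wWKKWKw ⇒ wwKKWKw   [W ::= w]
wwKKWKw ⇒ wwWKKWKw   [K ::= W K]
wwWKKWKw ⇒ wwwKKWKw   [W ::= w]
wwwKKWKw ⇒ wwwwKWKw   [K ::= w]
wwwwKWKw ⇒ wwwwwWKw   [K ::= w]
wwwwwWKw ⇒ wwwwwwKw   [W ::= w]
wwwwwwKw ⇒ wwwwwwww   [K ::= w]

S ⇒ WKw ⇒ KWKw ⇒ WKWKw ⇒ wKKWKw ⇒ wWKKWKw ⇒ wwKKWKw ⇒ wwWKKWKw ⇒ wwwKKWKw ⇒ wwwwKWKw ⇒ wwwwwWKw ⇒ wwwwwwKw ⇒ wwwwwwww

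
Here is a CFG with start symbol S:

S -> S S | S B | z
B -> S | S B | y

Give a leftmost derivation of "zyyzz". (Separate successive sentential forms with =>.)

S => SS => SSS => SBSS => SBBSS => zBBSS => zyBSS => zyySS => zyyzS => zyyzz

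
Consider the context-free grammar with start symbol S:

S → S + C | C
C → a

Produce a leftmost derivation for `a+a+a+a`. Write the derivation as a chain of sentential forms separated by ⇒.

S ⇒ S+C ⇒ S+C+C ⇒ S+C+C+C ⇒ C+C+C+C ⇒ a+C+C+C ⇒ a+a+C+C ⇒ a+a+a+C ⇒ a+a+a+a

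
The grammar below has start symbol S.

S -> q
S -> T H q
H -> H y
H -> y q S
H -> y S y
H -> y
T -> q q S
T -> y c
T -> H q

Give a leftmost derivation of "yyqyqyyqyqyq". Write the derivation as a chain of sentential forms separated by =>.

S=>THq=>HqHq=>HyqHq=>ySyyqHq=>yTHqyyqHq=>yHqHqyyqHq=>yyqHqyyqHq=>yyqyqyyqHq=>yyqyqyyqySyq=>yyqyqyyqyqyq

S => THq   [S -> T H q]
THq => HqHq   [T -> H q]
HqHq => HyqHq   [H -> H y]
HyqHq => ySyyqHq   [H -> y S y]
ySyyqHq => yTHqyyqHq   [S -> T H q]
yTHqyyqHq => yHqHqyyqHq   [T -> H q]
yHqHqyyqHq => yyqHqyyqHq   [H -> y]
yyqHqyyqHq => yyqyqyyqHq   [H -> y]
yyqyqyyqHq => yyqyqyyqySyq   [H -> y S y]
yyqyqyyqySyq => yyqyqyyqyqyq   [S -> q]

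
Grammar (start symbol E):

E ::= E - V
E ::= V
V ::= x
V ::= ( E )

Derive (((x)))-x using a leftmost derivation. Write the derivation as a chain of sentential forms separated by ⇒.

E ⇒ E-V   [E ::= E - V]
E-V ⇒ V-V   [E ::= V]
V-V ⇒ (E)-V   [V ::= ( E )]
(E)-V ⇒ (V)-V   [E ::= V]
(V)-V ⇒ ((E))-V   [V ::= ( E )]
((E))-V ⇒ ((V))-V   [E ::= V]
((V))-V ⇒ (((E)))-V   [V ::= ( E )]
(((E)))-V ⇒ (((V)))-V   [E ::= V]
(((V)))-V ⇒ (((x)))-V   [V ::= x]
(((x)))-V ⇒ (((x)))-x   [V ::= x]

E⇒E-V⇒V-V⇒(E)-V⇒(V)-V⇒((E))-V⇒((V))-V⇒(((E)))-V⇒(((V)))-V⇒(((x)))-V⇒(((x)))-x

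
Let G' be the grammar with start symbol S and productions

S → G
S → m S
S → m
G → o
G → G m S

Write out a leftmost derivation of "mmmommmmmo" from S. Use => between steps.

S => mS   [S → m S]
mS => mmS   [S → m S]
mmS => mmmS   [S → m S]
mmmS => mmmG   [S → G]
mmmG => mmmGmS   [G → G m S]
mmmGmS => mmmGmSmS   [G → G m S]
mmmGmSmS => mmmGmSmSmS   [G → G m S]
mmmGmSmSmS => mmmomSmSmS   [G → o]
mmmomSmSmS => mmmommmSmS   [S → m]
mmmommmSmS => mmmommmmmS   [S → m]
mmmommmmmS => mmmommmmmG   [S → G]
mmmommmmmG => mmmommmmmo   [G → o]

S=>mS=>mmS=>mmmS=>mmmG=>mmmGmS=>mmmGmSmS=>mmmGmSmSmS=>mmmomSmSmS=>mmmommmSmS=>mmmommmmmS=>mmmommmmmG=>mmmommmmmo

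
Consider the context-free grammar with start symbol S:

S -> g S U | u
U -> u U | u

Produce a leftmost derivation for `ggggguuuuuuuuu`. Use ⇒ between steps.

S ⇒ gSU   [S -> g S U]
gSU ⇒ ggSUU   [S -> g S U]
ggSUU ⇒ gggSUUU   [S -> g S U]
gggSUUU ⇒ ggggSUUUU   [S -> g S U]
ggggSUUUU ⇒ gggggSUUUUU   [S -> g S U]
gggggSUUUUU ⇒ ggggguUUUUU   [S -> u]
ggggguUUUUU ⇒ ggggguuUUUU   [U -> u]
ggggguuUUUU ⇒ ggggguuuUUU   [U -> u]
ggggguuuUUU ⇒ ggggguuuuUUU   [U -> u U]
ggggguuuuUUU ⇒ ggggguuuuuUUU   [U -> u U]
ggggguuuuuUUU ⇒ ggggguuuuuuUUU   [U -> u U]
ggggguuuuuuUUU ⇒ ggggguuuuuuuUU   [U -> u]
ggggguuuuuuuUU ⇒ ggggguuuuuuuuU   [U -> u]
ggggguuuuuuuuU ⇒ ggggguuuuuuuuu   [U -> u]

S ⇒ gSU ⇒ ggSUU ⇒ gggSUUU ⇒ ggggSUUUU ⇒ gggggSUUUUU ⇒ ggggguUUUUU ⇒ ggggguuUUUU ⇒ ggggguuuUUU ⇒ ggggguuuuUUU ⇒ ggggguuuuuUUU ⇒ ggggguuuuuuUUU ⇒ ggggguuuuuuuUU ⇒ ggggguuuuuuuuU ⇒ ggggguuuuuuuuu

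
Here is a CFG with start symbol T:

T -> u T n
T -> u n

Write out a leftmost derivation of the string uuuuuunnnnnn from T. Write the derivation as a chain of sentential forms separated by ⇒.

T ⇒ uTn ⇒ uuTnn ⇒ uuuTnnn ⇒ uuuuTnnnn ⇒ uuuuuTnnnnn ⇒ uuuuuunnnnnn

T ⇒ uTn   [T -> u T n]
uTn ⇒ uuTnn   [T -> u T n]
uuTnn ⇒ uuuTnnn   [T -> u T n]
uuuTnnn ⇒ uuuuTnnnn   [T -> u T n]
uuuuTnnnn ⇒ uuuuuTnnnnn   [T -> u T n]
uuuuuTnnnnn ⇒ uuuuuunnnnnn   [T -> u n]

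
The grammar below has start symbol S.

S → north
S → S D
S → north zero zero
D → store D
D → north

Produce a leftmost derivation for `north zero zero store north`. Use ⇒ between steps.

S ⇒ S D ⇒ north zero zero D ⇒ north zero zero store D ⇒ north zero zero store north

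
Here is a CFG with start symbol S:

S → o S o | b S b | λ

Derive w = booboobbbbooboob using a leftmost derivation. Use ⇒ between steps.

S ⇒ bSb ⇒ boSob ⇒ booSoob ⇒ boobSboob ⇒ booboSoboob ⇒ boobooSooboob ⇒ booboobSbooboob ⇒ booboobbSbbooboob ⇒ booboobbbbooboob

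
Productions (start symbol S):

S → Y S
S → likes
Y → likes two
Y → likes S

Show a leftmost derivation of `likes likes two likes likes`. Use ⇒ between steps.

S ⇒ Y S ⇒ likes S S ⇒ likes Y S S ⇒ likes likes two S S ⇒ likes likes two likes S ⇒ likes likes two likes likes

S ⇒ Y S   [S → Y S]
Y S ⇒ likes S S   [Y → likes S]
likes S S ⇒ likes Y S S   [S → Y S]
likes Y S S ⇒ likes likes two S S   [Y → likes two]
likes likes two S S ⇒ likes likes two likes S   [S → likes]
likes likes two likes S ⇒ likes likes two likes likes   [S → likes]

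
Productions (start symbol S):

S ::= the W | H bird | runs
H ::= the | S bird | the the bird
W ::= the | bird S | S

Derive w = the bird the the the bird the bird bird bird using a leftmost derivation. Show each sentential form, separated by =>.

S => the W => the bird S => the bird H bird => the bird S bird bird => the bird the W bird bird => the bird the S bird bird => the bird the the W bird bird => the bird the the S bird bird => the bird the the the W bird bird => the bird the the the bird S bird bird => the bird the the the bird H bird bird bird => the bird the the the bird the bird bird bird

S => the W   [S ::= the W]
the W => the bird S   [W ::= bird S]
the bird S => the bird H bird   [S ::= H bird]
the bird H bird => the bird S bird bird   [H ::= S bird]
the bird S bird bird => the bird the W bird bird   [S ::= the W]
the bird the W bird bird => the bird the S bird bird   [W ::= S]
the bird the S bird bird => the bird the the W bird bird   [S ::= the W]
the bird the the W bird bird => the bird the the S bird bird   [W ::= S]
the bird the the S bird bird => the bird the the the W bird bird   [S ::= the W]
the bird the the the W bird bird => the bird the the the bird S bird bird   [W ::= bird S]
the bird the the the bird S bird bird => the bird the the the bird H bird bird bird   [S ::= H bird]
the bird the the the bird H bird bird bird => the bird the the the bird the bird bird bird   [H ::= the]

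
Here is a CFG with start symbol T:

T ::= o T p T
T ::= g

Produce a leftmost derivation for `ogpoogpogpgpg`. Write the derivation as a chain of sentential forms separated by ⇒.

T ⇒ oTpT ⇒ ogpT ⇒ ogpoTpT ⇒ ogpooTpTpT ⇒ ogpoogpTpT ⇒ ogpoogpoTpTpT ⇒ ogpoogpogpTpT ⇒ ogpoogpogpgpT ⇒ ogpoogpogpgpg

T ⇒ oTpT   [T ::= o T p T]
oTpT ⇒ ogpT   [T ::= g]
ogpT ⇒ ogpoTpT   [T ::= o T p T]
ogpoTpT ⇒ ogpooTpTpT   [T ::= o T p T]
ogpooTpTpT ⇒ ogpoogpTpT   [T ::= g]
ogpoogpTpT ⇒ ogpoogpoTpTpT   [T ::= o T p T]
ogpoogpoTpTpT ⇒ ogpoogpogpTpT   [T ::= g]
ogpoogpogpTpT ⇒ ogpoogpogpgpT   [T ::= g]
ogpoogpogpgpT ⇒ ogpoogpogpgpg   [T ::= g]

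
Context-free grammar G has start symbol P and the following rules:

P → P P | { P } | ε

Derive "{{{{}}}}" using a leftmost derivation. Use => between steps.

P => {P} => {PP} => {{P}P} => {{{P}}P} => {{{PP}}P} => {{{{P}P}}P} => {{{{}P}}P} => {{{{}}}P} => {{{{}}}}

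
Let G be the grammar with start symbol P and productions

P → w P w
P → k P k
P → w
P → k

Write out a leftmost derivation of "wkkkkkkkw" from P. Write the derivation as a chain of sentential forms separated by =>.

P => wPw   [P → w P w]
wPw => wkPkw   [P → k P k]
wkPkw => wkkPkkw   [P → k P k]
wkkPkkw => wkkkPkkkw   [P → k P k]
wkkkPkkkw => wkkkkkkkw   [P → k]

P => wPw => wkPkw => wkkPkkw => wkkkPkkkw => wkkkkkkkw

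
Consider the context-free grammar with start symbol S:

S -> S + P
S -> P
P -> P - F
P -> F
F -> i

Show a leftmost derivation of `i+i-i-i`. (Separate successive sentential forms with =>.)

S => S+P => P+P => F+P => i+P => i+P-F => i+P-F-F => i+F-F-F => i+i-F-F => i+i-i-F => i+i-i-i

S => S+P   [S -> S + P]
S+P => P+P   [S -> P]
P+P => F+P   [P -> F]
F+P => i+P   [F -> i]
i+P => i+P-F   [P -> P - F]
i+P-F => i+P-F-F   [P -> P - F]
i+P-F-F => i+F-F-F   [P -> F]
i+F-F-F => i+i-F-F   [F -> i]
i+i-F-F => i+i-i-F   [F -> i]
i+i-i-F => i+i-i-i   [F -> i]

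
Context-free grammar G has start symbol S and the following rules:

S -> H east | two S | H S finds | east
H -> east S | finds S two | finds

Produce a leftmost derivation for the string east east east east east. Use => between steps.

S => H east => east S east => east H east east => east east S east east => east east east east east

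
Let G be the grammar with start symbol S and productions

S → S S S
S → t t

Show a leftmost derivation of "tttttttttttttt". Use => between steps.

S => SSS   [S → S S S]
SSS => SSSSS   [S → S S S]
SSSSS => SSSSSSS   [S → S S S]
SSSSSSS => ttSSSSSS   [S → t t]
ttSSSSSS => ttttSSSSS   [S → t t]
ttttSSSSS => ttttttSSSS   [S → t t]
ttttttSSSS => ttttttttSSS   [S → t t]
ttttttttSSS => ttttttttttSS   [S → t t]
ttttttttttSS => ttttttttttttS   [S → t t]
ttttttttttttS => tttttttttttttt   [S → t t]

S=>SSS=>SSSSS=>SSSSSSS=>ttSSSSSS=>ttttSSSSS=>ttttttSSSS=>ttttttttSSS=>ttttttttttSS=>ttttttttttttS=>tttttttttttttt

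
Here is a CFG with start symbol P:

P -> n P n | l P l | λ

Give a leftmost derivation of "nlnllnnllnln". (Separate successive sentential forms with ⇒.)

P⇒nPn⇒nlPln⇒nlnPnln⇒nlnlPlnln⇒nlnllPllnln⇒nlnllnPnllnln⇒nlnllnnllnln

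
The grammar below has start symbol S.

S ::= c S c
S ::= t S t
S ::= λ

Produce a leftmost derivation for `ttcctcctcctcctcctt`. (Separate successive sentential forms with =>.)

S => tSt => ttStt => ttcSctt => ttccScctt => ttcctStcctt => ttcctcSctcctt => ttcctccScctcctt => ttcctcctStcctcctt => ttcctcctcSctcctcctt => ttcctcctcctcctcctt

S => tSt   [S ::= t S t]
tSt => ttStt   [S ::= t S t]
ttStt => ttcSctt   [S ::= c S c]
ttcSctt => ttccScctt   [S ::= c S c]
ttccScctt => ttcctStcctt   [S ::= t S t]
ttcctStcctt => ttcctcSctcctt   [S ::= c S c]
ttcctcSctcctt => ttcctccScctcctt   [S ::= c S c]
ttcctccScctcctt => ttcctcctStcctcctt   [S ::= t S t]
ttcctcctStcctcctt => ttcctcctcSctcctcctt   [S ::= c S c]
ttcctcctcSctcctcctt => ttcctcctcctcctcctt   [S ::= λ]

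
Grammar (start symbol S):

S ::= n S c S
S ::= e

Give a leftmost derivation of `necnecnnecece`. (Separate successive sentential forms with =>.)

S => nScS => necS => necnScS => necnecS => necnecnScS => necnecnnScScS => necnecnnecScS => necnecnnececS => necnecnnecece

S => nScS   [S ::= n S c S]
nScS => necS   [S ::= e]
necS => necnScS   [S ::= n S c S]
necnScS => necnecS   [S ::= e]
necnecS => necnecnScS   [S ::= n S c S]
necnecnScS => necnecnnScScS   [S ::= n S c S]
necnecnnScScS => necnecnnecScS   [S ::= e]
necnecnnecScS => necnecnnececS   [S ::= e]
necnecnnececS => necnecnnecece   [S ::= e]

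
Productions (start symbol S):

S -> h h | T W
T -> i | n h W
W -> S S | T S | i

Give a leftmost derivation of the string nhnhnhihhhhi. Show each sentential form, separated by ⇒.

S ⇒ TW   [S -> T W]
TW ⇒ nhWW   [T -> n h W]
nhWW ⇒ nhTSW   [W -> T S]
nhTSW ⇒ nhnhWSW   [T -> n h W]
nhnhWSW ⇒ nhnhTSSW   [W -> T S]
nhnhTSSW ⇒ nhnhnhWSSW   [T -> n h W]
nhnhnhWSSW ⇒ nhnhnhiSSW   [W -> i]
nhnhnhiSSW ⇒ nhnhnhihhSW   [S -> h h]
nhnhnhihhSW ⇒ nhnhnhihhhhW   [S -> h h]
nhnhnhihhhhW ⇒ nhnhnhihhhhi   [W -> i]

S ⇒ TW ⇒ nhWW ⇒ nhTSW ⇒ nhnhWSW ⇒ nhnhTSSW ⇒ nhnhnhWSSW ⇒ nhnhnhiSSW ⇒ nhnhnhihhSW ⇒ nhnhnhihhhhW ⇒ nhnhnhihhhhi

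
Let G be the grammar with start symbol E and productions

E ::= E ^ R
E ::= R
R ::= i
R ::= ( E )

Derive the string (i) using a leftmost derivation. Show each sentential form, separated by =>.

E => R => (E) => (R) => (i)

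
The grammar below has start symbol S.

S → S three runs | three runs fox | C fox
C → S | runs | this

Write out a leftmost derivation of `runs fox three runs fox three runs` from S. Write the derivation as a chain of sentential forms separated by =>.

S => S three runs => C fox three runs => S fox three runs => S three runs fox three runs => C fox three runs fox three runs => runs fox three runs fox three runs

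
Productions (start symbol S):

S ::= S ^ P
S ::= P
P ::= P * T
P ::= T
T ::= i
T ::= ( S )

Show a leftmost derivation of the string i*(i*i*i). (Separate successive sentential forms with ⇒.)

S ⇒ P   [S ::= P]
P ⇒ P*T   [P ::= P * T]
P*T ⇒ T*T   [P ::= T]
T*T ⇒ i*T   [T ::= i]
i*T ⇒ i*(S)   [T ::= ( S )]
i*(S) ⇒ i*(P)   [S ::= P]
i*(P) ⇒ i*(P*T)   [P ::= P * T]
i*(P*T) ⇒ i*(P*T*T)   [P ::= P * T]
i*(P*T*T) ⇒ i*(T*T*T)   [P ::= T]
i*(T*T*T) ⇒ i*(i*T*T)   [T ::= i]
i*(i*T*T) ⇒ i*(i*i*T)   [T ::= i]
i*(i*i*T) ⇒ i*(i*i*i)   [T ::= i]

S ⇒ P ⇒ P*T ⇒ T*T ⇒ i*T ⇒ i*(S) ⇒ i*(P) ⇒ i*(P*T) ⇒ i*(P*T*T) ⇒ i*(T*T*T) ⇒ i*(i*T*T) ⇒ i*(i*i*T) ⇒ i*(i*i*i)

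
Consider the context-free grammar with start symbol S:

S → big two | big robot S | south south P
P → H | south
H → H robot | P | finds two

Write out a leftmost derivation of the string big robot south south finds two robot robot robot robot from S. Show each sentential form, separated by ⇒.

S ⇒ big robot S ⇒ big robot south south P ⇒ big robot south south H ⇒ big robot south south H robot ⇒ big robot south south H robot robot ⇒ big robot south south H robot robot robot ⇒ big robot south south H robot robot robot robot ⇒ big robot south south finds two robot robot robot robot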